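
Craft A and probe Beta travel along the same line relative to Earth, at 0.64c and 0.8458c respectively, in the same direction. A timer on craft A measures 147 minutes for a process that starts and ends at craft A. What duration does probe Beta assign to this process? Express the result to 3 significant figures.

Speed of craft A in probe Beta's frame: u = (v_A − v_B)/(1 − v_A v_B/c²) = (0.64 − 0.8458)/(1 − 0.64×0.8458) = −0.2058/0.458688 = −0.44867; |u| = 0.44867c.
At |u| = 0.44867c, γ = (1 − 0.201305)^(−1/2) = 1.1189.
Craft A's interval is proper; time dilation gives Δt_B = γΔτ = 1.1189 × 147 minutes = 164 minutes.

164 minutes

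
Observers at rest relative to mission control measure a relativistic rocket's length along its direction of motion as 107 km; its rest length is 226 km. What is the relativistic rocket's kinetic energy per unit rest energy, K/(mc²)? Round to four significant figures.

Length contraction gives γ = L₀/L = 226/107 = 2.11215.
Since K = (γ−1)mc², K/(mc²) = 2.11215 − 1 = 1.112.

1.112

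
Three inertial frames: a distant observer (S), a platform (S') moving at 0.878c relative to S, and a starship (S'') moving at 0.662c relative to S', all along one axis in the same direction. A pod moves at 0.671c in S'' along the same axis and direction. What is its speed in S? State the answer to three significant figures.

First combine the pod and starship (S''→S'): u₁ = (0.671 + 0.662)/(1 + 0.671×0.662) = 1.333/1.444202 = 0.923.
Then combine with the platform (S'→S): u = (0.923 + 0.878)/(1 + 0.923×0.878) = 1.801/1.810394 = 0.99481.

0.995c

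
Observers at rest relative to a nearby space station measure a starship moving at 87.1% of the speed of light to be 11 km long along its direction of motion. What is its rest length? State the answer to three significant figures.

22.4 km

With β = 0.871, γ = 1/√(1 − 0.871²) = 1/√0.241359 = 2.0355.
Proper length: L₀ = γ·L = 2.0355 × 11 = 22.4 km.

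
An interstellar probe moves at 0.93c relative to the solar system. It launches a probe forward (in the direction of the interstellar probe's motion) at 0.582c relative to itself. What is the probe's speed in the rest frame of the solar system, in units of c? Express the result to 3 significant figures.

0.981c

In units of c, u = (u' + v)/(1 + u'v) with u' = 0.582 and v = 0.93.
Numerator: 0.582 + 0.93 = 1.512. Denominator: 1 + (0.582)(0.93) = 1.54126.
u = 1.512/1.54126 = 0.98102, so the speed is 0.981c.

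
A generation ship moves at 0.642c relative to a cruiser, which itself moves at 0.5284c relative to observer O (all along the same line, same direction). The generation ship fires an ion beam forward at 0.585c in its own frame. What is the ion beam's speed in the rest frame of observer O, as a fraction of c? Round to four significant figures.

First combine the ion beam and generation ship (S''→S'): u₁ = (0.585 + 0.642)/(1 + 0.585×0.642) = 1.227/1.37557 = 0.89199.
Then combine with the cruiser (S'→S): u = (0.89199 + 0.5284)/(1 + 0.89199×0.5284) = 1.42039/1.471327516 = 0.96538.

0.9654c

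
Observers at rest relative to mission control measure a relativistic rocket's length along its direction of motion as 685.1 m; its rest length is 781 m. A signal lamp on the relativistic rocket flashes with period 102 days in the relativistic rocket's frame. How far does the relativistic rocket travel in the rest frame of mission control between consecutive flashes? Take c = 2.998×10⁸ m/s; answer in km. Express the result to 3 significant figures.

γ = L₀/L = 781/685.1 = 1.13998.
β = √(1 − 1/γ²) = 0.48011. Lab-frame period = γτ = 1.13998×102 days = 116.28 days. Distance = βc × γτ = 0.48011 × 2.998×10⁸ m/s × 10046592 s = 1.4461×10^15 m = 1.45×10^12 km.

1.45×10^12 km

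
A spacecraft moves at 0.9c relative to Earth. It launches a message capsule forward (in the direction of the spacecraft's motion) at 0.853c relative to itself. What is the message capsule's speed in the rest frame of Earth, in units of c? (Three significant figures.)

In units of c, u = (u' + v)/(1 + u'v) with u' = 0.853 and v = 0.9.
Numerator: 0.853 + 0.9 = 1.753. Denominator: 1 + (0.853)(0.9) = 1.7677.
u = 1.753/1.7677 = 0.99168, so the speed is 0.992c.

0.992c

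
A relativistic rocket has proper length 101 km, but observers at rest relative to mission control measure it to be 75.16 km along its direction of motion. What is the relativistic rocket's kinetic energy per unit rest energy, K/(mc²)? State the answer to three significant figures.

From L = L₀/γ: γ = 101/75.16 = 1.3438.
Since K = (γ−1)mc², K/(mc²) = 1.3438 − 1 = 0.344.

0.344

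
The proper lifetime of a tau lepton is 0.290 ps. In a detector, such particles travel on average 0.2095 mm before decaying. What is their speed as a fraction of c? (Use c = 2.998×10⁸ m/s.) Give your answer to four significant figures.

Let x = d/(cτ) = 2.095×10^-4 m / (2.998×10⁸ m/s × 2.900×10^-13 s) = 2.4097. Since d = βγcτ, x = βγ = β/√(1−β²).
Solving: β² = x²/(1+x²) = 5.80665/6.80665 = 0.853085, so β = 0.9236.

0.9236c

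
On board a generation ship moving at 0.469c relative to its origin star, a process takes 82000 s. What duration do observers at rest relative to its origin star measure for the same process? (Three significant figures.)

Lorentz factor: γ = (1 − 0.219961)^(−1/2) = 1.1322.
Time dilation: Δt = γ·Δτ = 1.1322 × 82000 = 92800 s.

92800 s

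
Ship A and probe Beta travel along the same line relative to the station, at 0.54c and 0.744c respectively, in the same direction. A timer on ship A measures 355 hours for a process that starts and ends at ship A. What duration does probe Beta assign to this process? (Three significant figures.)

The velocity of ship A relative to probe Beta is (0.54 − 0.744)c / (1 − 0.54×0.744) = −0.341c; relative speed 0.341c.
At |u| = 0.341c, γ = (1 − 0.116281)^(−1/2) = 1.0638.
The clock on ship A records proper time, so probe Beta measures Δt = γΔτ = 1.0638 × 355 = 378 hours.

378 hours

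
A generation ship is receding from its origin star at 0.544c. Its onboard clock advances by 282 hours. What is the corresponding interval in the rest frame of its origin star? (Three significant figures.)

336 hours

With β = 0.544, γ = 1/√(1 − 0.544²) = 1/√0.704064 = 1.1918.
Time dilation: Δt = γ·Δτ = 1.1918 × 282 = 336 hours.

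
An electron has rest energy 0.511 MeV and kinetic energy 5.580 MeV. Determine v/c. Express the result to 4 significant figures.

0.9965

γ = 1 + K/(mc²) = 1 + 5.580/0.511 = 11.92.
β = √(1 − 1/γ²) = √(1 − 0.00703797) = √0.99296203 = 0.9965.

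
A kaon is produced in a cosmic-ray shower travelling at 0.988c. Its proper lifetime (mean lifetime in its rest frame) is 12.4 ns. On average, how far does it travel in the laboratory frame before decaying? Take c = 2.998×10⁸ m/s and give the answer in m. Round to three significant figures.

23.8 m

With β = 0.988, γ = 1/√(1 − 0.988²) = 1/√0.023856 = 6.4744.
Lab-frame lifetime: Δt = γτ = 6.4744 × 12.4 ns = 80.283 ns.
Distance: d = vΔt = 0.988 × 2.998×10⁸ m/s × 8.0283×10^-8 s = 23.8 m.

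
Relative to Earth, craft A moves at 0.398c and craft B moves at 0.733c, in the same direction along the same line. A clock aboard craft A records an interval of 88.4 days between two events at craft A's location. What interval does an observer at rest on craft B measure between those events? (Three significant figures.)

The velocity of craft A relative to craft B is (0.398 − 0.733)c / (1 − 0.398×0.733) = −0.47299c; relative speed 0.47299c.
γ for this relative speed: γ = 1/√(1 − 0.22372) = 1.135.
Craft A's interval is proper; time dilation gives Δt_B = γΔτ = 1.135 × 88.4 days = 100 days.

100 days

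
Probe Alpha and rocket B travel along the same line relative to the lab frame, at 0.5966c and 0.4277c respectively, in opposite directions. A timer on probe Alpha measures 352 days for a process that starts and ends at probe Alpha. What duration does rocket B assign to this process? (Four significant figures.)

Transform probe Alpha's velocity into rocket B's frame: (0.5966 + 0.4277)/(1 + 0.5966·0.4277) = 1.0243/1.25516582, so the relative speed is 0.81607c.
γ for this relative speed: γ = 1/√(1 − 0.66597) = 1.7302.
The clock on probe Alpha records proper time, so rocket B measures Δt = γΔτ = 1.7302 × 352 = 609.0 days.

609.0 days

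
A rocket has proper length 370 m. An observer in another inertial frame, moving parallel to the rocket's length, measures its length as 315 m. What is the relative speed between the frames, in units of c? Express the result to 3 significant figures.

Length contraction gives γ = L₀/L = 370/315 = 1.1746.
β = √(1 − 1/γ²) = √0.275197 = 0.525.

0.525c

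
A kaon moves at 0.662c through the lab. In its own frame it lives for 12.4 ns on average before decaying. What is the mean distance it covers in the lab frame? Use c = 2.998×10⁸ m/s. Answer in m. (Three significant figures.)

With β = 0.662, γ = 1/√(1 − 0.662²) = 1/√0.561756 = 1.3342.
Lab-frame lifetime: Δt = γτ = 1.3342 × 12.4 ns = 16.544 ns.
Distance: d = vΔt = 0.662 × 2.998×10⁸ m/s × 1.6544×10^-8 s = 3.28 m.

3.28 m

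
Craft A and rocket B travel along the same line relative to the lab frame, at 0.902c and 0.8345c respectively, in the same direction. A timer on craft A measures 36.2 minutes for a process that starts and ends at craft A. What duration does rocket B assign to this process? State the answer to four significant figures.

Speed of craft A in rocket B's frame: u = (v_A − v_B)/(1 − v_A v_B/c²) = (0.902 − 0.8345)/(1 − 0.902×0.8345) = 0.0675/0.247281 = 0.27297; |u| = 0.27297c.
At |u| = 0.27297c, γ = (1 − 0.0745126)^(−1/2) = 1.0395.
The clock on craft A records proper time, so rocket B measures Δt = γΔτ = 1.0395 × 36.2 = 37.63 minutes.

37.63 minutes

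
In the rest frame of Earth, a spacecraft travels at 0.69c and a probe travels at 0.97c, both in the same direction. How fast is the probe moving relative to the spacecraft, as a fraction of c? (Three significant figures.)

0.847c

Transform to the spacecraft's frame: u' = (u − v)/(1 − uv/c²).
u' = (0.97 − 0.69)/(1 − 0.97×0.69) = 0.28/0.3307 = 0.84669.
Speed in the spacecraft's frame: 0.847c (in the same direction).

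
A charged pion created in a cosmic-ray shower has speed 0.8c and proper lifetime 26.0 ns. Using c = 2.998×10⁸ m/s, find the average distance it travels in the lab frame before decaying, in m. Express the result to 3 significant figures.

Lorentz factor: γ = (1 − 0.64)^(−1/2) = 1.6667.
Lab-frame lifetime: Δt = γτ = 1.6667 × 26.0 ns = 43.334 ns.
Distance: d = vΔt = 0.8 × 2.998×10⁸ m/s × 4.3334×10^-8 s = 10.4 m.

10.4 m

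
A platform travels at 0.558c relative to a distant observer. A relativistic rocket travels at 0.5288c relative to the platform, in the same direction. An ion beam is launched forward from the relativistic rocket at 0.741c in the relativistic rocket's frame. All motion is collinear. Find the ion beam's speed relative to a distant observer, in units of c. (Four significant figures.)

0.9743c

First combine the ion beam and relativistic rocket (S''→S'): u₁ = (0.741 + 0.5288)/(1 + 0.741×0.5288) = 1.2698/1.3918408 = 0.91232.
Then combine with the platform (S'→S): u = (0.91232 + 0.558)/(1 + 0.91232×0.558) = 1.47032/1.50907456 = 0.97432.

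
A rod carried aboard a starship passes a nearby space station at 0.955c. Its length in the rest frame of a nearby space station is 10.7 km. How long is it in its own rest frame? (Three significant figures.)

36.1 km

γ = 1/√(1 − β²) = 1/√(1 − 0.912025) = 1/√0.087975 = 1/0.296606 = 3.3715.
Proper length: L₀ = γ·L = 3.3715 × 10.7 = 36.1 km.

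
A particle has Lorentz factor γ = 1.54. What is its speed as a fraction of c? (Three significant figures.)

β = √(1 − 1/γ²) = √(1 − 1/2.3716) = √0.578344 = 0.760.

0.760c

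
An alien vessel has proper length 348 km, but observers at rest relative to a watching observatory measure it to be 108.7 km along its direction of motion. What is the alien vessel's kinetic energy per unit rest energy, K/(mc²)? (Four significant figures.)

2.201

Length contraction gives γ = L₀/L = 348/108.7 = 3.20147.
K/(mc²) = γ − 1 = 3.20147 − 1 = 2.201.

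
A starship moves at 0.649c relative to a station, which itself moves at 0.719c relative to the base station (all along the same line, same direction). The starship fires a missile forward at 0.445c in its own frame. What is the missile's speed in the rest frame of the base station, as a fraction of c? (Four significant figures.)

First combine the missile and starship (S''→S'): u₁ = (0.445 + 0.649)/(1 + 0.445×0.649) = 1.094/1.288805 = 0.84885.
Then combine with the station (S'→S): u = (0.84885 + 0.719)/(1 + 0.84885×0.719) = 1.56785/1.61032315 = 0.97362.

0.9736c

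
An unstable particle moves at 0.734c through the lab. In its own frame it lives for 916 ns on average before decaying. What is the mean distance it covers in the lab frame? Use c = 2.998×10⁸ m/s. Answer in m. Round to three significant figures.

297 m

With β = 0.734, γ = 1/√(1 − 0.734²) = 1/√0.461244 = 1.4724.
Lab-frame lifetime: Δt = γτ = 1.4724 × 916 ns = 1348.7 ns.
Distance: d = vΔt = 0.734 × 2.998×10⁸ m/s × 1.3487×10^-6 s = 297 m.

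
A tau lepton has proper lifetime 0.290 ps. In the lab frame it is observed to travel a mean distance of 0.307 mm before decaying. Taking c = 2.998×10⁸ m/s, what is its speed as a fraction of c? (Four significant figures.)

d = βγcτ ⇒ βγ = d/(cτ) = 3.070×10^-4 m / (8.6942×10^-5 m) = 3.5311.
β = (βγ)/√(1+(βγ)²) = 3.5311/√13.4687 = 0.9622.

0.9622c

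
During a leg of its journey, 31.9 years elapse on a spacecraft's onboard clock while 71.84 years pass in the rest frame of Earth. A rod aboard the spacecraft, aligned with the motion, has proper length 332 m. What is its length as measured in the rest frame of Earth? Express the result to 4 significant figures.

The time-dilation ratio gives γ = 71.84/31.9 = 2.25204.
L = L₀/γ = 332/2.25204 = 147.4 m.

147.4 m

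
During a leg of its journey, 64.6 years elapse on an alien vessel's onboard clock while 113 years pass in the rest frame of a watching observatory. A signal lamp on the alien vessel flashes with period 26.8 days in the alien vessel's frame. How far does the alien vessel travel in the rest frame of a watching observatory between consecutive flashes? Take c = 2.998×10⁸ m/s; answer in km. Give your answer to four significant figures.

9.963×10^11 km

The time-dilation ratio gives γ = 113/64.6 = 1.74923.
β = √(1 − 1/γ²) = 0.82048. Lab-frame period = γτ = 1.74923×26.8 days = 46.879 days. Distance = βc × γτ = 0.82048 × 2.998×10⁸ m/s × 4050345.6 s = 9.9630×10^14 m = 9.963×10^11 km.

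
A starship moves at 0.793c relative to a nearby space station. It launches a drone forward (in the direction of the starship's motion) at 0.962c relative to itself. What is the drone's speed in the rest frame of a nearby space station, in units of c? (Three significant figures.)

Relativistic velocity addition: u = (u' + v)/(1 + u'v/c²), with u' = 0.962c and v = 0.793c.
Numerator: 0.962 + 0.793 = 1.755. Denominator: 1 + (0.962)(0.793) = 1.762866.
u = 1.755/1.762866 = 0.99554, so the speed is 0.996c.

0.996c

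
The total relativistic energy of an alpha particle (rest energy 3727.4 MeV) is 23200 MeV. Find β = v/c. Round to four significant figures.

Total energy E = γmc² gives γ = 23200/3727.4 = 6.2242.
Hence β = √(1 − 1/γ²) = √(1 − 0.0258127) = √0.9741873 = 0.9870.

0.9870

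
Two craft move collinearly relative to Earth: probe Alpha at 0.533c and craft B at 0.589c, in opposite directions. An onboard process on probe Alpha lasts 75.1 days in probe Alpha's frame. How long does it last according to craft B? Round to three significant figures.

The velocity of probe Alpha relative to craft B is (0.533 + 0.589)c / (1 + 0.533×0.589) = 0.85392c; relative speed 0.85392c.
γ for this relative speed: γ = 1/√(1 − 0.729179) = 1.9216.
Probe Alpha's interval is proper; time dilation gives Δt_B = γΔτ = 1.9216 × 75.1 days = 144 days.

144 days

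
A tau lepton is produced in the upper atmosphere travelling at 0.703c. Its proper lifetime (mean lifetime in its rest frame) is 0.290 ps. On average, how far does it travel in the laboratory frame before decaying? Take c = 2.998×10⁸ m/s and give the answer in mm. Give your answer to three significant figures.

γ = 1/√(1 − β²) = 1/√(1 − 0.494209) = 1/√0.505791 = 1/0.71119 = 1.4061.
Lab-frame lifetime: Δt = γτ = 1.4061 × 0.290 ps = 0.40777 ps.
Distance: d = vΔt = 0.703 × 2.998×10⁸ m/s × 4.0777×10^-13 s = 8.59×10^-5 m = 0.0859 mm.

0.0859 mm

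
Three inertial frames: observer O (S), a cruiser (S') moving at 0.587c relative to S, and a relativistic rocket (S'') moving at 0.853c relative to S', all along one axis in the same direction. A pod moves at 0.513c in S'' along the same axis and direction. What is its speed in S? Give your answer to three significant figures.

Apply u = (u'+v)/(1+u'v) twice. Pod in the cruiser frame: (0.513+0.853)/(1+0.513·0.853) = 1.366/1.437589 = 0.9502c.
That velocity, transformed to the rest frame of observer O: (0.9502+0.587)/(1+0.9502·0.587) = 1.5372/1.5577674 = 0.9868c.

0.987c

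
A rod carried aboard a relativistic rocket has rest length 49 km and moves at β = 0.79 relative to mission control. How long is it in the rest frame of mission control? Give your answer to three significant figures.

γ = 1/√(1 − β²) = 1/√(1 − 0.6241) = 1/√0.3759 = 1/0.613107 = 1.631.
Along the direction of motion the measured length is L₀/γ = 49/1.631 = 30.0 km.

30.0 km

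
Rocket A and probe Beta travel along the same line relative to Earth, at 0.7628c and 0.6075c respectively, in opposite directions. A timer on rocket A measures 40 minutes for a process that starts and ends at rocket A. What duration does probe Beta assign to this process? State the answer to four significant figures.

Transform rocket A's velocity into probe Beta's frame: (0.7628 + 0.6075)/(1 + 0.7628·0.6075) = 1.3703/1.463401, so the relative speed is 0.93638c.
γ for this relative speed: γ = 1/√(1 − 0.876808) = 2.8491.
The clock on rocket A records proper time, so probe Beta measures Δt = γΔτ = 2.8491 × 40 = 114.0 minutes.

114.0 minutes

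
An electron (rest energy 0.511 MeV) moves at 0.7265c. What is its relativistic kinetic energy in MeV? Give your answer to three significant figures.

0.233 MeV

γ = 1/√(1 − β²) = 1/√(1 − 0.52780225) = 1/√0.47219775 = 1/0.687166 = 1.45525.
Kinetic energy: K = (γ − 1)mc² = (1.45525 − 1) × 0.511 MeV = 0.45525 × 0.511 = 0.233 MeV.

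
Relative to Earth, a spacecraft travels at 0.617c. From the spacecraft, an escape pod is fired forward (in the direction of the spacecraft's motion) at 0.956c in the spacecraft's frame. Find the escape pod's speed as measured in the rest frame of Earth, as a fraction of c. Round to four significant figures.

In units of c, u = (u' + v)/(1 + u'v) with u' = 0.956 and v = 0.617.
Numerator: 0.956 + 0.617 = 1.573. Denominator: 1 + (0.956)(0.617) = 1.589852.
u = 1.573/1.589852 = 0.9894, so the speed is 0.9894c.

0.9894c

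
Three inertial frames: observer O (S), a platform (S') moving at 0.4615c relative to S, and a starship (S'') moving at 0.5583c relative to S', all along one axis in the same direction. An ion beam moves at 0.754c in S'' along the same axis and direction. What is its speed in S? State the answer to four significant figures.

First combine the ion beam and starship (S''→S'): u₁ = (0.754 + 0.5583)/(1 + 0.754×0.5583) = 1.3123/1.4209582 = 0.92353.
Then combine with the platform (S'→S): u = (0.92353 + 0.4615)/(1 + 0.92353×0.4615) = 1.38503/1.426209095 = 0.97113.

0.9711c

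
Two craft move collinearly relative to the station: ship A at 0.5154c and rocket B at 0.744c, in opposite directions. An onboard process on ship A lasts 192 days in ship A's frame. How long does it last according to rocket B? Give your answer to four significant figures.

463.9 days

Speed of ship A in rocket B's frame: u = (v_A + v_B)/(1 + v_A v_B/c²) = (0.5154 + 0.744)/(1 + 0.5154×0.744) = 1.2594/1.3834576 = 0.91033; |u| = 0.91033c.
γ for this relative speed: γ = 1/√(1 − 0.828701) = 2.4161.
The clock on ship A records proper time, so rocket B measures Δt = γΔτ = 2.4161 × 192 = 463.9 days.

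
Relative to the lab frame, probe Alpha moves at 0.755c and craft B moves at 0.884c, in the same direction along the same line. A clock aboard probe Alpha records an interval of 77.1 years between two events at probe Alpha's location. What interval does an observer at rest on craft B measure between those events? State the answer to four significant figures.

Speed of probe Alpha in craft B's frame: u = (v_A − v_B)/(1 − v_A v_B/c²) = (0.755 − 0.884)/(1 − 0.755×0.884) = −0.129/0.33258 = −0.38788; |u| = 0.38788c.
γ for this relative speed: γ = 1/√(1 − 0.150451) = 1.0849.
The clock on probe Alpha records proper time, so craft B measures Δt = γΔτ = 1.0849 × 77.1 = 83.65 years.

83.65 years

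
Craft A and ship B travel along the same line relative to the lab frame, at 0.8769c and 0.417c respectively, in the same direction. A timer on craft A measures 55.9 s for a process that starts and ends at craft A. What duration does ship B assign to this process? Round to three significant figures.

Speed of craft A in ship B's frame: u = (v_A − v_B)/(1 − v_A v_B/c²) = (0.8769 − 0.417)/(1 − 0.8769×0.417) = 0.4599/0.6343327 = 0.72501; |u| = 0.72501c.
At |u| = 0.72501c, γ = (1 − 0.52564)^(−1/2) = 1.4519.
Craft A's interval is proper; time dilation gives Δt_B = γΔτ = 1.4519 × 55.9 s = 81.2 s.

81.2 s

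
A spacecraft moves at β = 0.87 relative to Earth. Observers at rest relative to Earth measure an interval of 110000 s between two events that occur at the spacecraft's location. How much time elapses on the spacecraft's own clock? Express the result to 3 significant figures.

54200 s

γ = 1/√(1 − β²) = 1/√(1 − 0.7569) = 1/√0.2431 = 1/0.493052 = 2.0282.
The spacecraft's clock runs slow as seen from Earth, so Δτ = Δt/γ = 110000/2.0282 = 54200 s.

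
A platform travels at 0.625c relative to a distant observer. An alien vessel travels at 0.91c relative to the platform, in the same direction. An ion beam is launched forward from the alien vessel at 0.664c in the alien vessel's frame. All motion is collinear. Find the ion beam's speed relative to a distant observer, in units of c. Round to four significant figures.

Apply u = (u'+v)/(1+u'v) twice. Ion beam in the platform frame: (0.664+0.91)/(1+0.664·0.91) = 1.574/1.60424 = 0.98115c.
That velocity, transformed to the rest frame of a distant observer: (0.98115+0.625)/(1+0.98115·0.625) = 1.60615/1.61321875 = 0.99562c.

0.9956c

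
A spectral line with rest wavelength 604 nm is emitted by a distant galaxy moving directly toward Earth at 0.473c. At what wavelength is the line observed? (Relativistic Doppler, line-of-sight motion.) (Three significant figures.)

Relativistic Doppler for wavelength: λ_obs = λ_src · √((1−β)/(1+β)).
With β = 0.473: factor = √(0.527/1.473) = 0.59814.
λ_obs = 604 × 0.59814 = 361 nm.

361 nm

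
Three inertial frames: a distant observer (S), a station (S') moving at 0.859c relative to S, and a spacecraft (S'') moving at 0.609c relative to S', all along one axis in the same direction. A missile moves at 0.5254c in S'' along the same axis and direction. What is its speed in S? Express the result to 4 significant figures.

0.9886c

Apply u = (u'+v)/(1+u'v) twice. Missile in the station frame: (0.5254+0.609)/(1+0.5254·0.609) = 1.1344/1.3199686 = 0.85941c.
That velocity, transformed to the rest frame of a distant observer: (0.85941+0.859)/(1+0.85941·0.859) = 1.71841/1.73823319 = 0.9886c.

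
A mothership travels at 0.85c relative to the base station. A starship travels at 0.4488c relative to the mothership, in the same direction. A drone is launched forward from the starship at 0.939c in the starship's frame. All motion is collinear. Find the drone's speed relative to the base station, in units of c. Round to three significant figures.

First combine the drone and starship (S''→S'): u₁ = (0.939 + 0.4488)/(1 + 0.939×0.4488) = 1.3878/1.4214232 = 0.97635.
Then combine with the mothership (S'→S): u = (0.97635 + 0.85)/(1 + 0.97635×0.85) = 1.82635/1.8298975 = 0.99806.

0.998c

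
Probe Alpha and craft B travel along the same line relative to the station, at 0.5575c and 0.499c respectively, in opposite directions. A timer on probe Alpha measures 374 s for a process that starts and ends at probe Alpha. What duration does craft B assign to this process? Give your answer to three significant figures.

The velocity of probe Alpha relative to craft B is (0.5575 + 0.499)c / (1 + 0.5575×0.499) = 0.82656c; relative speed 0.82656c.
γ for this relative speed: γ = 1/√(1 − 0.683201) = 1.7767.
Probe Alpha's interval is proper; time dilation gives Δt_B = γΔτ = 1.7767 × 374 s = 664 s.

664 s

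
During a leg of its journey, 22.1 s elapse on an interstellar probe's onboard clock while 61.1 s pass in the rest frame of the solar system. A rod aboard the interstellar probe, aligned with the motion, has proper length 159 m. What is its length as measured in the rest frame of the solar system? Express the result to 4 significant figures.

From Δt = γΔτ: γ = 61.1/22.1 = 2.76471.
The rod contracts by the same γ: 159 m / 2.76471 = 57.51 m.

57.51 m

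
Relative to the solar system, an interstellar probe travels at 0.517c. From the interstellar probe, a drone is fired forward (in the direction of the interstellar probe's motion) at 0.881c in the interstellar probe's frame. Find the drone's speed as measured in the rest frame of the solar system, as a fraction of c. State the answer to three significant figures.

0.961c

In units of c, u = (u' + v)/(1 + u'v) with u' = 0.881 and v = 0.517.
Numerator: 0.881 + 0.517 = 1.398. Denominator: 1 + (0.881)(0.517) = 1.455477.
u = 1.398/1.455477 = 0.96051, so the speed is 0.961c.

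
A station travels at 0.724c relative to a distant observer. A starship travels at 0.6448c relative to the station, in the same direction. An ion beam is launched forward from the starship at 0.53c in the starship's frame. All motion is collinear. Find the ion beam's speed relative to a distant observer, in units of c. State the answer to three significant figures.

First combine the ion beam and starship (S''→S'): u₁ = (0.53 + 0.6448)/(1 + 0.53×0.6448) = 1.1748/1.341744 = 0.87558.
Then combine with the station (S'→S): u = (0.87558 + 0.724)/(1 + 0.87558×0.724) = 1.59958/1.63391992 = 0.97898.

0.979c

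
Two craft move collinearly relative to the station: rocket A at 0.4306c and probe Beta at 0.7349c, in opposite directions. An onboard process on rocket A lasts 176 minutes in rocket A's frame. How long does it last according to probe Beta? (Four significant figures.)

Speed of rocket A in probe Beta's frame: u = (v_A + v_B)/(1 + v_A v_B/c²) = (0.4306 + 0.7349)/(1 + 0.4306×0.7349) = 1.1655/1.31644794 = 0.88534; |u| = 0.88534c.
γ for this relative speed: γ = 1/√(1 − 0.783827) = 2.1508.
The clock on rocket A records proper time, so probe Beta measures Δt = γΔτ = 2.1508 × 176 = 378.5 minutes.

378.5 minutes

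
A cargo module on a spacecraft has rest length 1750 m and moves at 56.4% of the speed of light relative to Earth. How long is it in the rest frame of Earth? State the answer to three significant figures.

With β = 0.564, γ = 1/√(1 − 0.564²) = 1/√0.681904 = 1.211.
Along the direction of motion the measured length is L₀/γ = 1750/1.211 = 1450 m.

1450 m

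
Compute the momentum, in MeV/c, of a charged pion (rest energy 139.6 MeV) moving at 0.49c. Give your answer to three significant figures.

γ = 1/√(1 − β²) = 1/√(1 − 0.2401) = 1/√0.7599 = 1/0.871722 = 1.1472.
Momentum: p = γβ·mc = 1.1472 × 0.49 × 139.6 MeV/c = 78.5 MeV/c.

78.5 MeV/c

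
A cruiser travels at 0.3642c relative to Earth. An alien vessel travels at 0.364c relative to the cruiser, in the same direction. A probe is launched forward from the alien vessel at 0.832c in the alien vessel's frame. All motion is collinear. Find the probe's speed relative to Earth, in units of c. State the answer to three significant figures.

Apply u = (u'+v)/(1+u'v) twice. Probe in the cruiser frame: (0.832+0.364)/(1+0.832·0.364) = 1.196/1.302848 = 0.91799c.
That velocity, transformed to the rest frame of Earth: (0.91799+0.3642)/(1+0.91799·0.3642) = 1.28219/1.334331958 = 0.96092c.

0.961c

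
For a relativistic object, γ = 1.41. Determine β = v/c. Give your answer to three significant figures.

0.705

β = √(1 − 1/γ²) = √(1 − 1/1.9881) = √0.497007 = 0.705.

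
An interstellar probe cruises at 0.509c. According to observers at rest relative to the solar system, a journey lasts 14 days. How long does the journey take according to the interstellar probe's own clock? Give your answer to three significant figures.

Lorentz factor: γ = (1 − 0.259081)^(−1/2) = 1.1618.
The interstellar probe's clock runs slow as seen from the solar system, so Δτ = Δt/γ = 14/1.1618 = 12.1 days.

12.1 days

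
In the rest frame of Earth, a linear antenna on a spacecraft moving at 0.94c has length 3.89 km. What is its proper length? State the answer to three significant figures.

11.4 km

With β = 0.94, γ = 1/√(1 − 0.94²) = 1/√0.1164 = 2.9311.
Proper length: L₀ = γ·L = 2.9311 × 3.89 = 11.4 km.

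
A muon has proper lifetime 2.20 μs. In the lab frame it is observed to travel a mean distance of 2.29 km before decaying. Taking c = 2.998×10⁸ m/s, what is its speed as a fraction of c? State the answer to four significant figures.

0.9609c

d = βγcτ ⇒ βγ = d/(cτ) = 2290 m / (659.56 m) = 3.472.
β = (βγ)/√(1+(βγ)²) = 3.472/√13.0548 = 0.9609.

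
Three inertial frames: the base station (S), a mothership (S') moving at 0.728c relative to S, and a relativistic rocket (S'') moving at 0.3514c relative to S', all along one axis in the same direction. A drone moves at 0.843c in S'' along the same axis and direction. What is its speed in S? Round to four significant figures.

0.9872c

Compose velocities in two stages. Stage 1 (into S'): u₁ = (0.843+0.3514)/(1+0.843×0.3514) = 0.92144.
Stage 2 (into S): u = (0.92144+0.728)/(1+0.92144×0.728) = 0.98721, so the speed is 0.9872c.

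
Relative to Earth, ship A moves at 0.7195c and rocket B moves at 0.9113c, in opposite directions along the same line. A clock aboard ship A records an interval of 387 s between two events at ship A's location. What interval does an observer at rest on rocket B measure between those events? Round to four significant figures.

Transform ship A's velocity into rocket B's frame: (0.7195 + 0.9113)/(1 + 0.7195·0.9113) = 1.6308/1.65568035, so the relative speed is 0.98497c.
At |u| = 0.98497c, γ = (1 − 0.970166)^(−1/2) = 5.7895.
The clock on ship A records proper time, so rocket B measures Δt = γΔτ = 5.7895 × 387 = 2241 s.

2241 s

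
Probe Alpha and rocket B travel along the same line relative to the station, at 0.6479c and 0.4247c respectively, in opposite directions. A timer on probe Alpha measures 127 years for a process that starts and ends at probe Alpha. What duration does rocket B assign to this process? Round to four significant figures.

234.8 years

Transform probe Alpha's velocity into rocket B's frame: (0.6479 + 0.4247)/(1 + 0.6479·0.4247) = 1.0726/1.27516313, so the relative speed is 0.84115c.
At |u| = 0.84115c, γ = (1 − 0.707533)^(−1/2) = 1.8491.
Probe Alpha's interval is proper; time dilation gives Δt_B = γΔτ = 1.8491 × 127 years = 234.8 years.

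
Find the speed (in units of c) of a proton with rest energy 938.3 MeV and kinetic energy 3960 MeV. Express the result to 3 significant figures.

γ = 1 + K/(mc²) = 1 + 3960/938.3 = 5.2204.
β = √(1 − 1/γ²) = √(1 − 0.0366938) = √0.9633062 = 0.981.

0.981c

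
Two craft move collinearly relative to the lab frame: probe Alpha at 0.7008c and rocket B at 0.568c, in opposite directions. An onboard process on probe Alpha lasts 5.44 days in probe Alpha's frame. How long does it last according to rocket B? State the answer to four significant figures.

12.95 days

Transform probe Alpha's velocity into rocket B's frame: (0.7008 + 0.568)/(1 + 0.7008·0.568) = 1.2688/1.3980544, so the relative speed is 0.90755c.
At |u| = 0.90755c, γ = (1 − 0.823647)^(−1/2) = 2.3813.
Probe Alpha's interval is proper; time dilation gives Δt_B = γΔτ = 2.3813 × 5.44 days = 12.95 days.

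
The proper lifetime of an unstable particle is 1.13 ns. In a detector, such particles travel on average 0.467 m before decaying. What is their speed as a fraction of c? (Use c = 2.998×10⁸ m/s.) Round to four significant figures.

0.8094c

d = βγcτ ⇒ βγ = d/(cτ) = 0.4670 m / (0.338774 m) = 1.3785.
β = (βγ)/√(1+(βγ)²) = 1.3785/√2.90026 = 0.8094.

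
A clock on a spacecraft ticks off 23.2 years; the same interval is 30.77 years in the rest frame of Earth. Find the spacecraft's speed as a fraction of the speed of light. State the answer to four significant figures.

γ = Δt/Δτ = 30.77/23.2 = 1.3263.
β = √(1 − 1/γ²) = √(1 − 0.568482) = √0.431518 = 0.6569.

0.6569c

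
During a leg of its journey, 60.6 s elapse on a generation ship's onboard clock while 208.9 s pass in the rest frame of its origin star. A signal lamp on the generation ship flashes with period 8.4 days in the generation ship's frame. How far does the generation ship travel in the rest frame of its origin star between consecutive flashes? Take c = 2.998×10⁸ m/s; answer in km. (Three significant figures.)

γ = Δt/Δτ = 208.9/60.6 = 3.44719.
β = √(1 − 1/γ²) = 0.957. Lab-frame period = γτ = 3.44719×8.4 days = 28.956 days. Distance = βc × γτ = 0.957 × 2.998×10⁸ m/s × 2501798.4 s = 7.1779×10^14 m = 7.18×10^11 km.

7.18×10^11 km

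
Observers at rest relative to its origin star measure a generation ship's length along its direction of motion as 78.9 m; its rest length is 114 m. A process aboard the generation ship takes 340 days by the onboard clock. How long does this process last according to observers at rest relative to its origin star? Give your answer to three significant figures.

Length contraction gives γ = L₀/L = 114/78.9 = 1.44487.
The same γ dilates the second interval: 1.44487 × 340 days = 491 days.

491 days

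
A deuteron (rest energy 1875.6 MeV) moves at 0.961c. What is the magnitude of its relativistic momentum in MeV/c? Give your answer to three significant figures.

6520 MeV/c

β² = 0.923521, so γ = 1/√0.076479 = 3.616.
Momentum: p = γβ·mc = 3.616 × 0.961 × 1875.6 MeV/c = 6520 MeV/c.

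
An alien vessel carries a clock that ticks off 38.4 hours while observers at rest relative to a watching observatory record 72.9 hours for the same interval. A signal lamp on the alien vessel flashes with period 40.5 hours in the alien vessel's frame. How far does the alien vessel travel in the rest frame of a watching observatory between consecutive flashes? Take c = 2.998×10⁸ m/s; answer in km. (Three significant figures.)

The time-dilation ratio gives γ = 72.9/38.4 = 1.89844.
β = √(1 − 1/γ²) = 0.85002. Lab-frame period = γτ = 1.89844×40.5 hours = 76.887 hours. Distance = βc × γτ = 0.85002 × 2.998×10⁸ m/s × 276793.2 s = 7.0537×10^13 m = 7.05×10^10 km.

7.05×10^10 km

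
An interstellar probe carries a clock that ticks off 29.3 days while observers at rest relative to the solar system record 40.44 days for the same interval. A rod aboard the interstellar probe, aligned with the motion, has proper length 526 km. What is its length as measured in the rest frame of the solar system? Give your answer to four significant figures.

381.1 km

The time-dilation ratio gives γ = 40.44/29.3 = 1.3802.
L = L₀/γ = 526/1.3802 = 381.1 km.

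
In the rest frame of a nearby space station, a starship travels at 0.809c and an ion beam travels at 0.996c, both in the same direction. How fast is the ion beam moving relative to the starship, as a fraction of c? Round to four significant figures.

0.9627c

Transform to the starship's frame: u' = (u − v)/(1 − uv/c²).
u' = (0.996 − 0.809)/(1 − 0.996×0.809) = 0.187/0.194236 = 0.96275.
Speed in the starship's frame: 0.9627c (in the same direction).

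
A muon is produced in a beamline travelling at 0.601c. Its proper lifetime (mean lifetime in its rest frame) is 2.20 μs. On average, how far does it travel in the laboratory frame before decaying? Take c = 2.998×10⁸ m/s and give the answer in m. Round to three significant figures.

496 m

With β = 0.601, γ = 1/√(1 − 0.601²) = 1/√0.638799 = 1.2512.
Lab-frame lifetime: Δt = γτ = 1.2512 × 2.20 μs = 2.7526 μs.
Distance: d = vΔt = 0.601 × 2.998×10⁸ m/s × 2.7526×10^-6 s = 496 m.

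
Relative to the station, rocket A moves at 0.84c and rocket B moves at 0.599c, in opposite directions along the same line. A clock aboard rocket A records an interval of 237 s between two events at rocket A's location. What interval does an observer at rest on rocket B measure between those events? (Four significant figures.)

820.0 s

Speed of rocket A in rocket B's frame: u = (v_A + v_B)/(1 + v_A v_B/c²) = (0.84 + 0.599)/(1 + 0.84×0.599) = 1.439/1.50316 = 0.95732; |u| = 0.95732c.
γ for this relative speed: γ = 1/√(1 − 0.916462) = 3.4599.
Rocket A's interval is proper; time dilation gives Δt_B = γΔτ = 3.4599 × 237 s = 820.0 s.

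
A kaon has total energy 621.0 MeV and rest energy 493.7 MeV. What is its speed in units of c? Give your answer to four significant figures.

0.6066c

γ = E/(mc²) = 621.0/493.7 = 1.2578.
β = √(1 − 1/γ²) = √(1 − 0.632087) = √0.367913 = 0.6066.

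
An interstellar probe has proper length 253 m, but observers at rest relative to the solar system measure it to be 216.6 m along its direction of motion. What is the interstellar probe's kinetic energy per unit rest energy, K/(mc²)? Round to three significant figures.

γ = L₀/L = 253/216.6 = 1.16805.
Since K = (γ−1)mc², K/(mc²) = 1.16805 − 1 = 0.168.

0.168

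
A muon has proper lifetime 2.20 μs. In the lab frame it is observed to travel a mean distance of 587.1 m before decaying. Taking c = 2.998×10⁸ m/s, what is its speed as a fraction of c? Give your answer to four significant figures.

Lab distance = (lab lifetime)·v = γτ·βc, so βγ = d/(cτ) = 587.1/(2.998×10⁸ × 2.200×10^-6) = 0.89014.
With βγ = 0.89014: γ² = 1 + (βγ)² = 1.792349, and β = (βγ)/γ = 0.89014/1.33879 = 0.6649.

0.6649c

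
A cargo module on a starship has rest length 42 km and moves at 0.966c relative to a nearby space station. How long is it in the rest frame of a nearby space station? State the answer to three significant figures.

Lorentz factor: γ = (1 − 0.933156)^(−1/2) = 3.8678.
Along the direction of motion the measured length is L₀/γ = 42/3.8678 = 10.9 km.

10.9 km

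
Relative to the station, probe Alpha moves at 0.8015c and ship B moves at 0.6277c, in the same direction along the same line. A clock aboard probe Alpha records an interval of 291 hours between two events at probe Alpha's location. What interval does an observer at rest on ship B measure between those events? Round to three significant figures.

Speed of probe Alpha in ship B's frame: u = (v_A − v_B)/(1 − v_A v_B/c²) = (0.8015 − 0.6277)/(1 − 0.8015×0.6277) = 0.1738/0.49689845 = 0.34977; |u| = 0.34977c.
γ for this relative speed: γ = 1/√(1 − 0.122339) = 1.0674.
The clock on probe Alpha records proper time, so ship B measures Δt = γΔτ = 1.0674 × 291 = 311 hours.

311 hours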